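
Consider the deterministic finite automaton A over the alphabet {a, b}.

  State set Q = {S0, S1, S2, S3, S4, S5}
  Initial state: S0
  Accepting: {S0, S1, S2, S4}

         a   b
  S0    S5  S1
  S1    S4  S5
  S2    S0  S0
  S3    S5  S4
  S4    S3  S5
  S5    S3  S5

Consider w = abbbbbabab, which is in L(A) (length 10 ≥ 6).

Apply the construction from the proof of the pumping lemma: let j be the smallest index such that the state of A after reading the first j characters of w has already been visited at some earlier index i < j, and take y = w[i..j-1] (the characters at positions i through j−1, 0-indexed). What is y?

b

Run of A on w = a b b b b b a b a b:
  step 0: S0  (start)
  step 1: S5  (read a: S0→S5)
  step 2: S5  (read b: S5→S5)   ← first repeat (S5 seen earlier)
  step 3: S5  (read b: S5→S5)
  step 4: S5  (read b: S5→S5)
  step 5: S5  (read b: S5→S5)
  step 6: S5  (read b: S5→S5)
  step 7: S3  (read a: S5→S3)
  step 8: S4  (read b: S3→S4)
  step 9: S3  (read a: S4→S3)
  step 10: S4  (read b: S3→S4)

So i = 1, j = 2, giving x = w[0:1] = a, y = w[1:2] = b, z = w[2:10] = bbbbabab.
Check: |xy| = 2 ≤ 6 and |y| = 1 ≥ 1. Reading y takes A from S5 back to S5, so every xyⁱz is accepted.
With |Q| = 6, pigeonhole forces a state repeat no later than step 6; the substring read between the first and second visits to that state can be pumped.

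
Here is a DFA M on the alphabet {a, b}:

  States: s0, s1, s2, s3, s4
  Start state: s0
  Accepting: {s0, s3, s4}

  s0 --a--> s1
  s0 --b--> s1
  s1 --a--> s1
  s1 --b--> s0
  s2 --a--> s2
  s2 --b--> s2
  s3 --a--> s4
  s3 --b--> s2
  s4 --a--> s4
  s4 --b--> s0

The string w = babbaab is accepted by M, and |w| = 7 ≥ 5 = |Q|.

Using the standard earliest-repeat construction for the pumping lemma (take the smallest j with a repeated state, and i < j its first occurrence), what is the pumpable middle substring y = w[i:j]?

State sequence: s0 -b-> s1 -a-> s1 -b-> s0 -b-> s1 -a-> s1 -a-> s1 -b-> s0
First repeat at step 2: s1 was already visited.

So i = 1, j = 2, giving x = w[0:1] = b, y = w[1:2] = a, z = w[2:7] = bbaab.
Check: |xy| = 2 ≤ 5 and |y| = 1 ≥ 1. Reading y takes M from s1 back to s1, so every xyⁱz is accepted.
Since M has 5 states, any run of length ≥ 5 visits 5+1 states, so by pigeonhole some state repeats within the first 5 steps — that repeat gives the pumpable loop.

a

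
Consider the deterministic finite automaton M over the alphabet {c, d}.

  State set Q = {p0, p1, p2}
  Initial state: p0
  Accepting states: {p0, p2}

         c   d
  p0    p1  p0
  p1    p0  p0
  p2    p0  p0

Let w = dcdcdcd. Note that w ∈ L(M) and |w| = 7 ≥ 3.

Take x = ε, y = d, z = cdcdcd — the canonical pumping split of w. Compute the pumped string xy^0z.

xy⁰z = xz = ε·cdcdcd = cdcdcd.
Reading y = d takes M from p0 back to p0, so after x the machine is still in p0, and z then leads to the accepting state p0. Hence cdcdcd ∈ L(M).

cdcdcd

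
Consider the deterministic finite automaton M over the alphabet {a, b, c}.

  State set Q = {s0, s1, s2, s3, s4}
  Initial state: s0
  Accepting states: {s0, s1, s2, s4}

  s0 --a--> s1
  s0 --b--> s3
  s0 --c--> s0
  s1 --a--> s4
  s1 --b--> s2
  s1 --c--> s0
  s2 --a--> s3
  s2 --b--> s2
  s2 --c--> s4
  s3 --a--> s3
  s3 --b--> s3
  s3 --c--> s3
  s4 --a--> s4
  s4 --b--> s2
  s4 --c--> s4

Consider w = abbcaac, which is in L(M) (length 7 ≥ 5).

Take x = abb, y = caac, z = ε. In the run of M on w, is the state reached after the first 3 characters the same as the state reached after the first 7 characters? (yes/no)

no

State sequence: s0 -a-> s1 -b-> s2 -b-> s2 -c-> s4 -a-> s4 -a-> s4 -c-> s4

After x (step 3): s2. After xy (step 7): s4.
They differ (s2 ≠ s4), so y is not a cycle from the state after x; this split is not the one the pumping-lemma construction produces, and pumping y need not keep the string in L(M).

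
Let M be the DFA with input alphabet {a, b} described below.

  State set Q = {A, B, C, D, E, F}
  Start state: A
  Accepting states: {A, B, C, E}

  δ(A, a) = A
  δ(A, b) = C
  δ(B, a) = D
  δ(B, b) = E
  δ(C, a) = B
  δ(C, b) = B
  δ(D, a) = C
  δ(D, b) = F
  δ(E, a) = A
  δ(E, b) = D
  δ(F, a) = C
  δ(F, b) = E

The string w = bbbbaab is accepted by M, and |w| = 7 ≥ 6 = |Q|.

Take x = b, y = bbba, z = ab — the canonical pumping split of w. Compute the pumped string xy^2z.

bbbbabbbaab

xy^2z = b·bbba·bbba·ab = bbbbabbbaab.
Reading y = bbba takes M from C back to C, so after x·y·y the machine is still in C, and z then leads to the accepting state E. Hence bbbbabbbaab ∈ L(M).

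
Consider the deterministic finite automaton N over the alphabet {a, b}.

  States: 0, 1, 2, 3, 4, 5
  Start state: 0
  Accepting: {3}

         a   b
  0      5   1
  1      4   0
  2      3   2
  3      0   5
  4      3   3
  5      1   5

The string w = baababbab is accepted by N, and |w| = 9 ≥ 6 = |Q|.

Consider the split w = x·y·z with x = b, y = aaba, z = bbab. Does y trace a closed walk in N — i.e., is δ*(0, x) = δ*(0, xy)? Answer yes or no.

State sequence: 0 -b-> 1 -a-> 4 -a-> 3 -b-> 5 -a-> 1

After x (step 1): 1. After xy (step 5): 1.
They match, so y = aaba drives N around a cycle from 1 back to itself; pumping y any number of times keeps N in 1 before reading z, and xyⁱz ∈ L(N) for every i ≥ 0.

yes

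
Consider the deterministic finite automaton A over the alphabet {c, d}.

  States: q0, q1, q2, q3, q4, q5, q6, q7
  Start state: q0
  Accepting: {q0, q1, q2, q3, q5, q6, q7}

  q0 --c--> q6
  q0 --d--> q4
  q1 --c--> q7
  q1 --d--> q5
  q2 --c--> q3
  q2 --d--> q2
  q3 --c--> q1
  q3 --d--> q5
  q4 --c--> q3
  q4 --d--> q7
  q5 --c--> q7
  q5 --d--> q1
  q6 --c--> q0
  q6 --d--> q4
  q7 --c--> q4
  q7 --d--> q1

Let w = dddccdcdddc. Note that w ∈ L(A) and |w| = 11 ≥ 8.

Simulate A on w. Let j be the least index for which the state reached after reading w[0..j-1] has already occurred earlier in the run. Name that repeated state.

Run of A on w = d d d c c d c d d d c:
  step 0: q0  (start)
  step 1: q4  (read d: q0→q4)
  step 2: q7  (read d: q4→q7)
  step 3: q1  (read d: q7→q1)
  step 4: q7  (read c: q1→q7)   ← first repeat (q7 seen earlier)
  step 5: q4  (read c: q7→q4)
  step 6: q7  (read d: q4→q7)
  step 7: q4  (read c: q7→q4)
  step 8: q7  (read d: q4→q7)
  step 9: q1  (read d: q7→q1)
  step 10: q5  (read d: q1→q5)
  step 11: q7  (read c: q5→q7)

The earliest repeat is at step j = 4: A is in q7, which it already visited at step i = 2.

q7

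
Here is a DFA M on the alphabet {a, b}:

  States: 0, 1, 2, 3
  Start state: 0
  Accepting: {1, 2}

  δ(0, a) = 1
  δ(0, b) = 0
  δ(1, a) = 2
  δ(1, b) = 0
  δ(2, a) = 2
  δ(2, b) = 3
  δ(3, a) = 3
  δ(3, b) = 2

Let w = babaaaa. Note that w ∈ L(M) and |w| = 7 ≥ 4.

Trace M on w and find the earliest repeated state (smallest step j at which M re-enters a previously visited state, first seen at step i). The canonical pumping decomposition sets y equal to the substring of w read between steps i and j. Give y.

b

Run of M on w = b a b a a a a:
  step 0: 0  (start)
  step 1: 0  (read b: 0→0)   ← first repeat (0 seen earlier)
  step 2: 1  (read a: 0→1)
  step 3: 0  (read b: 1→0)
  step 4: 1  (read a: 0→1)
  step 5: 2  (read a: 1→2)
  step 6: 2  (read a: 2→2)
  step 7: 2  (read a: 2→2)

So i = 0, j = 1, giving x = w[0:0] = ε, y = w[0:1] = b, z = w[1:7] = abaaaa.
Check: |xy| = 1 ≤ 4 and |y| = 1 ≥ 1. Reading y takes M from 0 back to 0, so every xyⁱz is accepted.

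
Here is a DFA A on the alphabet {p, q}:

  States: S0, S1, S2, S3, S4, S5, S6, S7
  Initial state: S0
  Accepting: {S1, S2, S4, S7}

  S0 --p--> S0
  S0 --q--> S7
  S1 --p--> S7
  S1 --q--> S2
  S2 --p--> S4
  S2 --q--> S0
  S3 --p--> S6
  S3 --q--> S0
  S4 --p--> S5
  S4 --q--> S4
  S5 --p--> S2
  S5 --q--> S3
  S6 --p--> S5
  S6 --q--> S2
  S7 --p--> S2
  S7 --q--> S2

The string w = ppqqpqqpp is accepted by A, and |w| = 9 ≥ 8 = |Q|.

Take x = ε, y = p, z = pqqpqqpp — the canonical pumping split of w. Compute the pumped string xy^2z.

pppqqpqqpp

xy^2z = ε·p·p·pqqpqqpp = pppqqpqqpp.
Reading y = p takes A from S0 back to S0, so after x·y·y the machine is still in S0, and z then leads to the accepting state S2. Hence pppqqpqqpp ∈ L(A).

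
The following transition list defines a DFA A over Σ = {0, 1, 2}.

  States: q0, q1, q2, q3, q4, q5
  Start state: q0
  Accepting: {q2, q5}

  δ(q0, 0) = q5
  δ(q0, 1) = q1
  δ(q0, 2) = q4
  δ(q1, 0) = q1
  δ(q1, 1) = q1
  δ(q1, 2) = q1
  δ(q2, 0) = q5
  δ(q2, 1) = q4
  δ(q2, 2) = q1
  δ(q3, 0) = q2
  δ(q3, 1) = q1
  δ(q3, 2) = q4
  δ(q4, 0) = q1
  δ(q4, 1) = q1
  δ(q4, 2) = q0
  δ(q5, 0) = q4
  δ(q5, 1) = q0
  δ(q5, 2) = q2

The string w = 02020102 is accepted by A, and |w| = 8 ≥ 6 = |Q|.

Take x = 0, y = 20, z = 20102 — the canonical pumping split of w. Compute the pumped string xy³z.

020202020102

xy^3z = 0·20·20·20·20102 = 020202020102.
Reading y = 20 takes A from q5 back to q5, so after x·y·y·y the machine is still in q5, and z then leads to the accepting state q2. Hence 020202020102 ∈ L(A).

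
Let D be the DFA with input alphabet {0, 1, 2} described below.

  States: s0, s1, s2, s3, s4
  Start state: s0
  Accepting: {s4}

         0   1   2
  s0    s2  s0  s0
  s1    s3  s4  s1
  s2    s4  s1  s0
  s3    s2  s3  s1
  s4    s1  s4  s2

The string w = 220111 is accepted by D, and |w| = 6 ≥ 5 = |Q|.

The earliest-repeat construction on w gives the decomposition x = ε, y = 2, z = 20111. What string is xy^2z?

2220111

xy^2z = ε·2·2·20111 = 2220111.
Reading y = 2 takes D from s0 back to s0, so after x·y·y the machine is still in s0, and z then leads to the accepting state s4. Hence 2220111 ∈ L(D).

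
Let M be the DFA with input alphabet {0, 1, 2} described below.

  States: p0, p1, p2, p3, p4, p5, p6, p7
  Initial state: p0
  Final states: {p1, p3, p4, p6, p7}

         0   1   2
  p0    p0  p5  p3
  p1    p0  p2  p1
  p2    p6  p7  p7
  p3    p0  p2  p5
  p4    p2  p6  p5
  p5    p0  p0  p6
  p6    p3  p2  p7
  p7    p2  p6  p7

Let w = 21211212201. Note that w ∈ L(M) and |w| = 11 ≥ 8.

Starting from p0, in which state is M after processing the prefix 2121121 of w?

p6

State sequence: p0 -2-> p3 -1-> p2 -2-> p7 -1-> p6 -1-> p2 -2-> p7 -1-> p6

After reading 7 characters, M is in state p6.
(This kind of state-tracing is the core of the pumping-lemma construction: with 8 states, pigeonhole forces a repeat within the first 8 steps.)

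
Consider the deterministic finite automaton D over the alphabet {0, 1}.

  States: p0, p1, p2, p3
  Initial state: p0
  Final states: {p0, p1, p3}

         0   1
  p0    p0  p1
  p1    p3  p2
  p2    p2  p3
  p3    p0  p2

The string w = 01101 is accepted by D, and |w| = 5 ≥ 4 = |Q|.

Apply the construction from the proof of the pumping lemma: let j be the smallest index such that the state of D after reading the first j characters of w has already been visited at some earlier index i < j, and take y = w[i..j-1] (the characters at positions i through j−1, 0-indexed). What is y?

State sequence: p0 -0-> p0 -1-> p1 -1-> p2 -0-> p2 -1-> p3
First repeat at step 1: p0 was already visited.

So i = 0, j = 1, giving x = w[0:0] = ε, y = w[0:1] = 0, z = w[1:5] = 1101.
Check: |xy| = 1 ≤ 4 and |y| = 1 ≥ 1. Reading y takes D from p0 back to p0, so every xyⁱz is accepted.
Since D has 4 states, any run of length ≥ 4 visits 4+1 states, so by pigeonhole some state repeats within the first 4 steps — that repeat gives the pumpable loop.

0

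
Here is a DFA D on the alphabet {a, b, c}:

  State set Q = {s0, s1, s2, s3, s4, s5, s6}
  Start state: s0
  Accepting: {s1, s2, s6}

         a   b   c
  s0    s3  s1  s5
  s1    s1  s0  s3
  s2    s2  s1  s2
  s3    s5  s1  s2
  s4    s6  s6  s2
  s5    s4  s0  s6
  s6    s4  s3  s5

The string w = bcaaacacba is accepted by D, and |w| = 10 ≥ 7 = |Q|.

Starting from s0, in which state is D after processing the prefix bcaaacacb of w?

s1

Run of D on the first 9 characters of w = b c a a a c a c b:
  step 0: s0  (start)
  step 1: s1  (read b: s0→s1)
  step 2: s3  (read c: s1→s3)
  step 3: s5  (read a: s3→s5)
  step 4: s4  (read a: s5→s4)
  step 5: s6  (read a: s4→s6)
  step 6: s5  (read c: s6→s5)
  step 7: s4  (read a: s5→s4)
  step 8: s2  (read c: s4→s2)
  step 9: s1  (read b: s2→s1)

After reading 9 characters, D is in state s1.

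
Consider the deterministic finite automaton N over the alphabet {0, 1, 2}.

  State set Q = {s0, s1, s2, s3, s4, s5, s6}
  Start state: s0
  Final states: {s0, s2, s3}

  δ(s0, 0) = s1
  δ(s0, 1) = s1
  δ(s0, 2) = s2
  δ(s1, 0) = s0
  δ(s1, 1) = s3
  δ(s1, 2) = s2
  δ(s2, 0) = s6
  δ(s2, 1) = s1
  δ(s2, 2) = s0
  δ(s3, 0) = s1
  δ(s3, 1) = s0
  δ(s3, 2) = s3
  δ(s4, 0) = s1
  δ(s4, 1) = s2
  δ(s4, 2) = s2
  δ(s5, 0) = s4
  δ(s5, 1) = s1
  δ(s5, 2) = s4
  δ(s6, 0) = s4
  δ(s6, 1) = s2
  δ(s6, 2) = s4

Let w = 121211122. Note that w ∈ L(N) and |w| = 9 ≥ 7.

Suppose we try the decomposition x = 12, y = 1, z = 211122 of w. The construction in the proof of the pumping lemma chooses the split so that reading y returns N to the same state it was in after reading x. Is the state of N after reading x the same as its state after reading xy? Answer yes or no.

no

Run of N on the first 3 characters of w = 1 2 1:
  step 0: s0  (start)
  step 1: s1  (read 1: s0→s1)
  step 2: s2  (read 2: s1→s2)
  step 3: s1  (read 1: s2→s1)

After x (step 2): s2. After xy (step 3): s1.
They differ (s2 ≠ s1), so y is not a cycle from the state after x; this split is not the one the pumping-lemma construction produces, and pumping y need not keep the string in L(N).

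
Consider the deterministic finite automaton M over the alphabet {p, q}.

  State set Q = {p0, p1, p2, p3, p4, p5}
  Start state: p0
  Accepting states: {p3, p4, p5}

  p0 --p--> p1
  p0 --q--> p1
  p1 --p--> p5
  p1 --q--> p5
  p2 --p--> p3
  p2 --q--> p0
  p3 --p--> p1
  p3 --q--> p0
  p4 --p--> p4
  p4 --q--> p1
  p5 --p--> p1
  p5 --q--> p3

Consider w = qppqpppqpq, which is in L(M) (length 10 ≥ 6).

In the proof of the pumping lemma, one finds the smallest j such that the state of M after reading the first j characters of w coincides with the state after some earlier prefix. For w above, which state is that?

State sequence: p0 -q-> p1 -p-> p5 -p-> p1 -q-> p5 -p-> p1 -p-> p5 -p-> p1 -q-> p5 -p-> p1 -q-> p5
First repeat at step 3: p1 was already visited.

The earliest repeat is at step j = 3: M is in p1, which it already visited at step i = 1.
With |Q| = 6, pigeonhole forces a state repeat no later than step 6; the substring read between the first and second visits to that state can be pumped.

p1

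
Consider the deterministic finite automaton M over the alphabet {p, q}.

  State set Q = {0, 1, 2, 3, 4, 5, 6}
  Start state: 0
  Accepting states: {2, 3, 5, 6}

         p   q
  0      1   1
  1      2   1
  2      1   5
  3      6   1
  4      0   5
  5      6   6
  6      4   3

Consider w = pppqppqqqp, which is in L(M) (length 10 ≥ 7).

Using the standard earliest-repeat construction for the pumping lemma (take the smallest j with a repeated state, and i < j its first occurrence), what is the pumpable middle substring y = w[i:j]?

State sequence: 0 -p-> 1 -p-> 2 -p-> 1 -q-> 1 -p-> 2 -p-> 1 -q-> 1 -q-> 1 -q-> 1 -p-> 2
First repeat at step 3: 1 was already visited.

So i = 1, j = 3, giving x = w[0:1] = p, y = w[1:3] = pp, z = w[3:10] = qppqqqp.
Check: |xy| = 3 ≤ 7 and |y| = 2 ≥ 1. Reading y takes M from 1 back to 1, so every xyⁱz is accepted.
Pumping length from the standard proof: p = 7 (the number of states). The repeated state found above gives |xy| = j ≤ 7 and |y| = j − i ≥ 1.

pp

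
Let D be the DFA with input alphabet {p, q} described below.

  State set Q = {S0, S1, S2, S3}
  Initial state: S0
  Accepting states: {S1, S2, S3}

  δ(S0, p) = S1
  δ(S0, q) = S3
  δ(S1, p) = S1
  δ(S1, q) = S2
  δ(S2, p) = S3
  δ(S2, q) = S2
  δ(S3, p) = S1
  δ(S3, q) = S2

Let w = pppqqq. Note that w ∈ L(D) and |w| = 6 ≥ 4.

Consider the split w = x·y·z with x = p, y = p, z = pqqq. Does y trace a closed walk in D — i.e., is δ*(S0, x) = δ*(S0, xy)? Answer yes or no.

yes

Run of D on the first 2 characters of w = p p:
  step 0: S0  (start)
  step 1: S1  (read p: S0→S1)
  step 2: S1  (read p: S1→S1)

After x (step 1): S1. After xy (step 2): S1.
They match, so y = p drives D around a cycle from S1 back to itself; pumping y any number of times keeps D in S1 before reading z, and xyⁱz ∈ L(D) for every i ≥ 0.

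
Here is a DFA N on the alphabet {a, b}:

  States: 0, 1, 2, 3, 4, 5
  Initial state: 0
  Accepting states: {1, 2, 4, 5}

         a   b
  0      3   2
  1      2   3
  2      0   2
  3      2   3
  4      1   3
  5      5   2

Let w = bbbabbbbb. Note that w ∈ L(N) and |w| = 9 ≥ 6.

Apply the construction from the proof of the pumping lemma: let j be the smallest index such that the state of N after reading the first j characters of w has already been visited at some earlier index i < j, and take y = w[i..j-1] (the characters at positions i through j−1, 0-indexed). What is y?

b

State sequence: 0 -b-> 2 -b-> 2 -b-> 2 -a-> 0 -b-> 2 -b-> 2 -b-> 2 -b-> 2 -b-> 2
First repeat at step 2: 2 was already visited.

So i = 1, j = 2, giving x = w[0:1] = b, y = w[1:2] = b, z = w[2:9] = babbbbb.
Check: |xy| = 2 ≤ 6 and |y| = 1 ≥ 1. Reading y takes N from 2 back to 2, so every xyⁱz is accepted.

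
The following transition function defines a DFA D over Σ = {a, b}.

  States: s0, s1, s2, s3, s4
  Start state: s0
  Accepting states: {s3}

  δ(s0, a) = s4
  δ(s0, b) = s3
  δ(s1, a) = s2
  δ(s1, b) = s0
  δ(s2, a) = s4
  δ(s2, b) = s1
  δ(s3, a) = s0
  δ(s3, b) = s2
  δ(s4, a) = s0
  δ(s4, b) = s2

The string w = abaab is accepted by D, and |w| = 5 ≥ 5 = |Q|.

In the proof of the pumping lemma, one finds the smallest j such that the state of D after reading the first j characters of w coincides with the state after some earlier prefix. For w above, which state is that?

State sequence: s0 -a-> s4 -b-> s2 -a-> s4 -a-> s0 -b-> s3
First repeat at step 3: s4 was already visited.

The earliest repeat is at step j = 3: D is in s4, which it already visited at step i = 1.
Pumping length from the standard proof: p = 5 (the number of states). The repeated state found above gives |xy| = j ≤ 5 and |y| = j − i ≥ 1.

s4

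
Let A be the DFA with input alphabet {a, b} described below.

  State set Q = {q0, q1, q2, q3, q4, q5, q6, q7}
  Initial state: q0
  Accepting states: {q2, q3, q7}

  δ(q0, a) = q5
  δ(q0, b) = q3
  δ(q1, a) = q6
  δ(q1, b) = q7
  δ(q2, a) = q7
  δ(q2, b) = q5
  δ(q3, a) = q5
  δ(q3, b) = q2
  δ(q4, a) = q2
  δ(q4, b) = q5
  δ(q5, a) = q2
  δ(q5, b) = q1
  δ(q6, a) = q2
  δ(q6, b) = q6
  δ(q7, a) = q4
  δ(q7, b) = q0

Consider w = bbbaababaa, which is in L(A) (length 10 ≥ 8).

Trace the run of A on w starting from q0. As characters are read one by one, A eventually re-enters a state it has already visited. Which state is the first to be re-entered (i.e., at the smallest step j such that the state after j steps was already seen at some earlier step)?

q2

State sequence: q0 -b-> q3 -b-> q2 -b-> q5 -a-> q2 -a-> q7 -b-> q0 -a-> q5 -b-> q1 -a-> q6 -a-> q2
First repeat at step 4: q2 was already visited.

The earliest repeat is at step j = 4: A is in q2, which it already visited at step i = 2.
Since A has 8 states, any run of length ≥ 8 visits 8+1 states, so by pigeonhole some state repeats within the first 8 steps — that repeat gives the pumpable loop.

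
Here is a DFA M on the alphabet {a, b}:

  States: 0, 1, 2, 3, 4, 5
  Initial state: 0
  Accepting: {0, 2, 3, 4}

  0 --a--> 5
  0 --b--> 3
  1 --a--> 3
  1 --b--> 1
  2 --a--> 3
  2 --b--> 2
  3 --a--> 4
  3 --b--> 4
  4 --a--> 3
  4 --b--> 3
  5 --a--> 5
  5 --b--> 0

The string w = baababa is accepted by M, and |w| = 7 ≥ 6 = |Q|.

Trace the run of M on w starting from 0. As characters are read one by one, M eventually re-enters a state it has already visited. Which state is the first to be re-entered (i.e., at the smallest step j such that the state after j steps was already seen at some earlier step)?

3

State sequence: 0 -b-> 3 -a-> 4 -a-> 3 -b-> 4 -a-> 3 -b-> 4 -a-> 3
First repeat at step 3: 3 was already visited.

The earliest repeat is at step j = 3: M is in 3, which it already visited at step i = 1.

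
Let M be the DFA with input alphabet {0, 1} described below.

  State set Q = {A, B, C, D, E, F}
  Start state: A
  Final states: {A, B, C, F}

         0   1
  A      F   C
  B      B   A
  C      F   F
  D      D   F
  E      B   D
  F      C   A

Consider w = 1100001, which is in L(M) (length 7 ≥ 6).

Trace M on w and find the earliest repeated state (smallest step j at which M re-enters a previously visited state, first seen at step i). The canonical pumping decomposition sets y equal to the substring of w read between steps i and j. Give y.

10

Run of M on w = 1 1 0 0 0 0 1:
  step 0: A  (start)
  step 1: C  (read 1: A→C)
  step 2: F  (read 1: C→F)
  step 3: C  (read 0: F→C)   ← first repeat (C seen earlier)
  step 4: F  (read 0: C→F)
  step 5: C  (read 0: F→C)
  step 6: F  (read 0: C→F)
  step 7: A  (read 1: F→A)

So i = 1, j = 3, giving x = w[0:1] = 1, y = w[1:3] = 10, z = w[3:7] = 0001.
Check: |xy| = 3 ≤ 6 and |y| = 2 ≥ 1. Reading y takes M from C back to C, so every xyⁱz is accepted.
With |Q| = 6, pigeonhole forces a state repeat no later than step 6; the substring read between the first and second visits to that state can be pumped.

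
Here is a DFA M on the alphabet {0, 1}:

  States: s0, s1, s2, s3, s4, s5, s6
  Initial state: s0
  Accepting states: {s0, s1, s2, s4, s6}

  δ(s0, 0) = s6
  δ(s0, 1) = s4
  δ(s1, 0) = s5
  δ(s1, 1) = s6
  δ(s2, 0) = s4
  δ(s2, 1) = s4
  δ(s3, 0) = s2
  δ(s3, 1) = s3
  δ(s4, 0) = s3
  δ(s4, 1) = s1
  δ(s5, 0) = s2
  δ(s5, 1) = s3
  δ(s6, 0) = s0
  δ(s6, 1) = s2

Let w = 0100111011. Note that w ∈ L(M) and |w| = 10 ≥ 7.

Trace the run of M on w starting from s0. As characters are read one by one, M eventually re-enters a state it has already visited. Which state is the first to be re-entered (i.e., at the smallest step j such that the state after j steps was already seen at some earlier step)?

s3

State sequence: s0 -0-> s6 -1-> s2 -0-> s4 -0-> s3 -1-> s3 -1-> s3 -1-> s3 -0-> s2 -1-> s4 -1-> s1
First repeat at step 5: s3 was already visited.

The earliest repeat is at step j = 5: M is in s3, which it already visited at step i = 4.
The DFA has 7 states, so the proof of the pumping lemma guarantees a repeated state among the first 7+1 visited; the segment between the two visits is the pumpable y.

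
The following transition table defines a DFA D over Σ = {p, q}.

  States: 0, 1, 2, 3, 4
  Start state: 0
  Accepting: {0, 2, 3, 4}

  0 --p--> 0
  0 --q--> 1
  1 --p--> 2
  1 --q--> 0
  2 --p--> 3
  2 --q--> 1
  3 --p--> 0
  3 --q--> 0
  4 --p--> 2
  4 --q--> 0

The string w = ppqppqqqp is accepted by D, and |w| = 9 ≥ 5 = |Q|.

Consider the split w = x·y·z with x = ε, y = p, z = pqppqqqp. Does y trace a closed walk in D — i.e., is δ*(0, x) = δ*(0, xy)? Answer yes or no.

Run of D on the first 1 characters of w = p:
  step 0: 0  (start)
  step 1: 0  (read p: 0→0)

After x (step 0): 0. After xy (step 1): 0.
They match, so y = p drives D around a cycle from 0 back to itself; pumping y any number of times keeps D in 0 before reading z, and xyⁱz ∈ L(D) for every i ≥ 0.

yes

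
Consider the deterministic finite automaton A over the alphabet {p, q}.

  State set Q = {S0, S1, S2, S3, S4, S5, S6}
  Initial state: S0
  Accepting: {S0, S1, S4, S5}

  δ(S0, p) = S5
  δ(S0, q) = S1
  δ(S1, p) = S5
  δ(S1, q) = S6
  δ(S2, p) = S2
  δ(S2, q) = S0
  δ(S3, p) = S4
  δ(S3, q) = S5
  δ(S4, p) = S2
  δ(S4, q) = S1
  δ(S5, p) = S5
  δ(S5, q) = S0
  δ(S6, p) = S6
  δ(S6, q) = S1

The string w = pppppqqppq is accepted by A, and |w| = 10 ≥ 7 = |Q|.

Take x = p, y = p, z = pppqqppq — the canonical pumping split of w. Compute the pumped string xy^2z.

ppppppqqppq

xy^2z = p·p·p·pppqqppq = ppppppqqppq.
Reading y = p takes A from S5 back to S5, so after x·y·y the machine is still in S5, and z then leads to the accepting state S0. Hence ppppppqqppq ∈ L(A).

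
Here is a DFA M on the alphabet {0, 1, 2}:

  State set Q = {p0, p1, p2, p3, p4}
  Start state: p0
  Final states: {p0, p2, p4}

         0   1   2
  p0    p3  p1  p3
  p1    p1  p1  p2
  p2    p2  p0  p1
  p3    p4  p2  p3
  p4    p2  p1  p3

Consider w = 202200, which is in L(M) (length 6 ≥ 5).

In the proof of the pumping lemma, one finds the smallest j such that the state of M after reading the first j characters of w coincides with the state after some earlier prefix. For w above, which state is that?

Run of M on w = 2 0 2 2 0 0:
  step 0: p0  (start)
  step 1: p3  (read 2: p0→p3)
  step 2: p4  (read 0: p3→p4)
  step 3: p3  (read 2: p4→p3)   ← first repeat (p3 seen earlier)
  step 4: p3  (read 2: p3→p3)
  step 5: p4  (read 0: p3→p4)
  step 6: p2  (read 0: p4→p2)

The earliest repeat is at step j = 3: M is in p3, which it already visited at step i = 1.
The DFA has 5 states, so the proof of the pumping lemma guarantees a repeated state among the first 5+1 visited; the segment between the two visits is the pumpable y.

p3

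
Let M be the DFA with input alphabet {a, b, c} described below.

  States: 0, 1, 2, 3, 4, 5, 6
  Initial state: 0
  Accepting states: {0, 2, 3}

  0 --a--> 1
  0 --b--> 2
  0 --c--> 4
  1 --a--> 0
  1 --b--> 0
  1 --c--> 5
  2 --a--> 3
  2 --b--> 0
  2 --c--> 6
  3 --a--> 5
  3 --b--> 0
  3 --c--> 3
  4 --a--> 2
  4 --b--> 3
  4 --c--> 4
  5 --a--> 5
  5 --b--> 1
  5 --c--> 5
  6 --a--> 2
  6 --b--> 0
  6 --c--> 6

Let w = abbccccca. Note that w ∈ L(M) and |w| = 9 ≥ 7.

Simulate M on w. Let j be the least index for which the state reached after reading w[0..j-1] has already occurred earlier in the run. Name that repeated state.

Run of M on w = a b b c c c c c a:
  step 0: 0  (start)
  step 1: 1  (read a: 0→1)
  step 2: 0  (read b: 1→0)   ← first repeat (0 seen earlier)
  step 3: 2  (read b: 0→2)
  step 4: 6  (read c: 2→6)
  step 5: 6  (read c: 6→6)
  step 6: 6  (read c: 6→6)
  step 7: 6  (read c: 6→6)
  step 8: 6  (read c: 6→6)
  step 9: 2  (read a: 6→2)

The earliest repeat is at step j = 2: M is in 0, which it already visited at step i = 0.
The DFA has 7 states, so the proof of the pumping lemma guarantees a repeated state among the first 7+1 visited; the segment between the two visits is the pumpable y.

0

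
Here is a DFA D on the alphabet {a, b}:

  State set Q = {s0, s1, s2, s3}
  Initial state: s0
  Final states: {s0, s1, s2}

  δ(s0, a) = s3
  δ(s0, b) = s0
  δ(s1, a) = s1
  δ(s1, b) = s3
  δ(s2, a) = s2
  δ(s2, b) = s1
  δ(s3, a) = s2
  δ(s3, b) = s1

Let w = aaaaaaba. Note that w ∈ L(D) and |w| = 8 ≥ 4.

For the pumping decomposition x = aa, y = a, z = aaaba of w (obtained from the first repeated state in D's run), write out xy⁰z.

xy⁰z = xz = aa·aaaba = aaaaaba.
Reading y = a takes D from s2 back to s2, so after x the machine is still in s2, and z then leads to the accepting state s1. Hence aaaaaba ∈ L(D).

aaaaaba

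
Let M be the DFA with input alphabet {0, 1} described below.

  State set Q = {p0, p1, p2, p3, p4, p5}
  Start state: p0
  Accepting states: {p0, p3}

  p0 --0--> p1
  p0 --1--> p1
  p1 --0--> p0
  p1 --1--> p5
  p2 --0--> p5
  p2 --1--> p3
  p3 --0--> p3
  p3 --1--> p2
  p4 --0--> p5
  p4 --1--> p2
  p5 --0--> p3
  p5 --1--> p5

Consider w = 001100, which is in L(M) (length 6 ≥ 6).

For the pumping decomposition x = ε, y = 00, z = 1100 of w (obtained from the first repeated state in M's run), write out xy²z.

xy^2z = ε·00·00·1100 = 00001100.
Reading y = 00 takes M from p0 back to p0, so after x·y·y the machine is still in p0, and z then leads to the accepting state p3. Hence 00001100 ∈ L(M).

00001100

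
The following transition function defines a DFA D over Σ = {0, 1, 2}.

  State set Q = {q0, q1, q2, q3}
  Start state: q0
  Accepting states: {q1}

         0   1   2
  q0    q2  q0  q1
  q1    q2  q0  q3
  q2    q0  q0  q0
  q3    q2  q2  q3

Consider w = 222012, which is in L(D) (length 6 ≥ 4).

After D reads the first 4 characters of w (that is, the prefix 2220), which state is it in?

q2

Run of D on the first 4 characters of w = 2 2 2 0:
  step 0: q0  (start)
  step 1: q1  (read 2: q0→q1)
  step 2: q3  (read 2: q1→q3)
  step 3: q3  (read 2: q3→q3)
  step 4: q2  (read 0: q3→q2)

After reading 4 characters, D is in state q2.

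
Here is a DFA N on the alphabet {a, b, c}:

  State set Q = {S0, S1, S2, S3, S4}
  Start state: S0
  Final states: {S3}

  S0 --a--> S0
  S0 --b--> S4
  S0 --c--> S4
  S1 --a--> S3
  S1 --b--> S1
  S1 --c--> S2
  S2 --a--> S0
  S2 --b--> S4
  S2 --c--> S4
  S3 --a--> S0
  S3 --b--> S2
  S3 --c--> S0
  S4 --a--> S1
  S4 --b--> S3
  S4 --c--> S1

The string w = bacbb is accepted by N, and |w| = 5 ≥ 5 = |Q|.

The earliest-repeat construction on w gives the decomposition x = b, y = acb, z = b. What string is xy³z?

xy^3z = b·acb·acb·acb·b = bacbacbacbb.
Reading y = acb takes N from S4 back to S4, so after x·y·y·y the machine is still in S4, and z then leads to the accepting state S3. Hence bacbacbacbb ∈ L(N).

bacbacbacbb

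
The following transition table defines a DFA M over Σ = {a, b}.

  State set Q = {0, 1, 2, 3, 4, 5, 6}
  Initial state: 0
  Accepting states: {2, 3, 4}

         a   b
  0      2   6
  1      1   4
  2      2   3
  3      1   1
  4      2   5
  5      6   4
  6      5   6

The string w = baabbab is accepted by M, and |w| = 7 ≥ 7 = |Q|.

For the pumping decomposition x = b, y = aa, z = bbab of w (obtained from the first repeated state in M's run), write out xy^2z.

xy^2z = b·aa·aa·bbab = baaaabbab.
Reading y = aa takes M from 6 back to 6, so after x·y·y the machine is still in 6, and z then leads to the accepting state 4. Hence baaaabbab ∈ L(M).

baaaabbab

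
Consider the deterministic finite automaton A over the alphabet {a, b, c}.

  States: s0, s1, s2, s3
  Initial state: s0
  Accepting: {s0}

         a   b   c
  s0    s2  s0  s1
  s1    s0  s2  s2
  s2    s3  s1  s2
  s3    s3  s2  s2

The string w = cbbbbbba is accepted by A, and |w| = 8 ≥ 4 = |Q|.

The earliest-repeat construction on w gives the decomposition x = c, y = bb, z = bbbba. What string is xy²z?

cbbbbbbbba

xy^2z = c·bb·bb·bbbba = cbbbbbbbba.
Reading y = bb takes A from s1 back to s1, so after x·y·y the machine is still in s1, and z then leads to the accepting state s0. Hence cbbbbbbbba ∈ L(A).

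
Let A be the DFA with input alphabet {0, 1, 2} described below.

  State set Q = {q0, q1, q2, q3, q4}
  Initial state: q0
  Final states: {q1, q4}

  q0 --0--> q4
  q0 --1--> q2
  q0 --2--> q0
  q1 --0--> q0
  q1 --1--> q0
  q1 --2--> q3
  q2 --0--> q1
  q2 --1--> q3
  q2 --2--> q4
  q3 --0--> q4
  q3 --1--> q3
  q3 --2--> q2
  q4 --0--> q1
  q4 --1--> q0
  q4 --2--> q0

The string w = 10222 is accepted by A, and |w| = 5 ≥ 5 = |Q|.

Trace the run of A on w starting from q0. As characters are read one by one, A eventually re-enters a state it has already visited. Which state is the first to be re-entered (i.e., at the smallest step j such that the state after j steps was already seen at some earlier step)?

State sequence: q0 -1-> q2 -0-> q1 -2-> q3 -2-> q2 -2-> q4
First repeat at step 4: q2 was already visited.

The earliest repeat is at step j = 4: A is in q2, which it already visited at step i = 1.
The DFA has 5 states, so the proof of the pumping lemma guarantees a repeated state among the first 5+1 visited; the segment between the two visits is the pumpable y.

q2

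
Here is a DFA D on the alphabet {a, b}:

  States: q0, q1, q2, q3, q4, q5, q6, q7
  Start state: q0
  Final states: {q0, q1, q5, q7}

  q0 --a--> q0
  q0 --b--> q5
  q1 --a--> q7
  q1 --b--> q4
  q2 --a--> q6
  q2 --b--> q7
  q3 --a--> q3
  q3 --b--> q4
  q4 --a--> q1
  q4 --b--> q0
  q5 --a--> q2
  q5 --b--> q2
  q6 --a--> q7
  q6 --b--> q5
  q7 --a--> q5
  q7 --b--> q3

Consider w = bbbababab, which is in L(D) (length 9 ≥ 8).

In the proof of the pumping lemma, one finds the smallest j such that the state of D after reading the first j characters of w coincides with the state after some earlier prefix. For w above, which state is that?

q5

Run of D on w = b b b a b a b a b:
  step 0: q0  (start)
  step 1: q5  (read b: q0→q5)
  step 2: q2  (read b: q5→q2)
  step 3: q7  (read b: q2→q7)
  step 4: q5  (read a: q7→q5)   ← first repeat (q5 seen earlier)
  step 5: q2  (read b: q5→q2)
  step 6: q6  (read a: q2→q6)
  step 7: q5  (read b: q6→q5)
  step 8: q2  (read a: q5→q2)
  step 9: q7  (read b: q2→q7)

The earliest repeat is at step j = 4: D is in q5, which it already visited at step i = 1.
With |Q| = 8, pigeonhole forces a state repeat no later than step 8; the substring read between the first and second visits to that state can be pumped.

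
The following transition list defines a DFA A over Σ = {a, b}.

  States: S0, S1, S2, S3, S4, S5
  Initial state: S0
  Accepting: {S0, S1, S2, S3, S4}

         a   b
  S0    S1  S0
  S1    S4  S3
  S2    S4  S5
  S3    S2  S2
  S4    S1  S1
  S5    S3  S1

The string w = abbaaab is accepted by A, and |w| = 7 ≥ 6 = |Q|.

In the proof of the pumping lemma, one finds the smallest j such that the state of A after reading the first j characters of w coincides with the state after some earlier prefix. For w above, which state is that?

S1

State sequence: S0 -a-> S1 -b-> S3 -b-> S2 -a-> S4 -a-> S1 -a-> S4 -b-> S1
First repeat at step 5: S1 was already visited.

The earliest repeat is at step j = 5: A is in S1, which it already visited at step i = 1.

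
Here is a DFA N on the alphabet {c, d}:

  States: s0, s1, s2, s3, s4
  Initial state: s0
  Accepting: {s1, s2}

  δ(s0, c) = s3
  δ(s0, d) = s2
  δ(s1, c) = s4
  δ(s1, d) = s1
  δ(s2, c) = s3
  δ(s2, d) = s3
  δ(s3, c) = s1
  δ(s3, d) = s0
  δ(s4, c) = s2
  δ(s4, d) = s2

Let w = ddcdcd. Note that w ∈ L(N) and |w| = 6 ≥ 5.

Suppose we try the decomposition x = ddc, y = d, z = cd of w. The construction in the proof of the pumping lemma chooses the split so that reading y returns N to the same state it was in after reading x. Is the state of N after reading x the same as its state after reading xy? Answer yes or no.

yes

Run of N on the first 4 characters of w = d d c d:
  step 0: s0  (start)
  step 1: s2  (read d: s0→s2)
  step 2: s3  (read d: s2→s3)
  step 3: s1  (read c: s3→s1)
  step 4: s1  (read d: s1→s1)

After x (step 3): s1. After xy (step 4): s1.
They match, so y = d drives N around a cycle from s1 back to itself; pumping y any number of times keeps N in s1 before reading z, and xyⁱz ∈ L(N) for every i ≥ 0.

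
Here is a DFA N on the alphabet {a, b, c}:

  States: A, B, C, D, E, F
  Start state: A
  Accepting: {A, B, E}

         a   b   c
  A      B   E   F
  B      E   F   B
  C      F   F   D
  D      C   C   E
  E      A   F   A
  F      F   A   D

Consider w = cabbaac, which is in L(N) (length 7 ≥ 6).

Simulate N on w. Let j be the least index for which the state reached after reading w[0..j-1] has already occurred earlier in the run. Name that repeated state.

Run of N on w = c a b b a a c:
  step 0: A  (start)
  step 1: F  (read c: A→F)
  step 2: F  (read a: F→F)   ← first repeat (F seen earlier)
  step 3: A  (read b: F→A)
  step 4: E  (read b: A→E)
  step 5: A  (read a: E→A)
  step 6: B  (read a: A→B)
  step 7: B  (read c: B→B)

The earliest repeat is at step j = 2: N is in F, which it already visited at step i = 1.

F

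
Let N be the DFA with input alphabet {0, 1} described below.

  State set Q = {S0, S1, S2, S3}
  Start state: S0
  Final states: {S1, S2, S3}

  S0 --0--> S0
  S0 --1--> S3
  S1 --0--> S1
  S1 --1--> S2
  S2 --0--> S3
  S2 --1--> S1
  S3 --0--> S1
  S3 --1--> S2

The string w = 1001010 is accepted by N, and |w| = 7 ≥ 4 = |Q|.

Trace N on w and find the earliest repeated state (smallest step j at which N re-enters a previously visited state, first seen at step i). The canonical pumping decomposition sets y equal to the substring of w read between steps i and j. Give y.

State sequence: S0 -1-> S3 -0-> S1 -0-> S1 -1-> S2 -0-> S3 -1-> S2 -0-> S3
First repeat at step 3: S1 was already visited.

So i = 2, j = 3, giving x = w[0:2] = 10, y = w[2:3] = 0, z = w[3:7] = 1010.
Check: |xy| = 3 ≤ 4 and |y| = 1 ≥ 1. Reading y takes N from S1 back to S1, so every xyⁱz is accepted.

0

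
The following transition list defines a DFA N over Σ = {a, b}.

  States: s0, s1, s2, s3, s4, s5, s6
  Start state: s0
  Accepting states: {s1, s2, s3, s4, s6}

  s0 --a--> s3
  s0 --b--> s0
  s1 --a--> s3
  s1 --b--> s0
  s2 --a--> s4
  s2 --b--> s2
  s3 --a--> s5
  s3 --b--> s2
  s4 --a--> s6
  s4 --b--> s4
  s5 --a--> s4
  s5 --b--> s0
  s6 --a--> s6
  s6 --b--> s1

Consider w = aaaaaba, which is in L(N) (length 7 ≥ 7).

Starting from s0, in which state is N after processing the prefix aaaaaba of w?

State sequence: s0 -a-> s3 -a-> s5 -a-> s4 -a-> s6 -a-> s6 -b-> s1 -a-> s3

After reading 7 characters, N is in state s3.

s3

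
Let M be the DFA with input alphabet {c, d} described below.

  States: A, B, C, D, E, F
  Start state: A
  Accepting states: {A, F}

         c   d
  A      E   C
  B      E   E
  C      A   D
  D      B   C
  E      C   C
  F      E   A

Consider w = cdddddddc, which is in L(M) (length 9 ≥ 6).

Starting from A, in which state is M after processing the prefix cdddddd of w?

State sequence: A -c-> E -d-> C -d-> D -d-> C -d-> D -d-> C -d-> D

After reading 7 characters, M is in state D.

D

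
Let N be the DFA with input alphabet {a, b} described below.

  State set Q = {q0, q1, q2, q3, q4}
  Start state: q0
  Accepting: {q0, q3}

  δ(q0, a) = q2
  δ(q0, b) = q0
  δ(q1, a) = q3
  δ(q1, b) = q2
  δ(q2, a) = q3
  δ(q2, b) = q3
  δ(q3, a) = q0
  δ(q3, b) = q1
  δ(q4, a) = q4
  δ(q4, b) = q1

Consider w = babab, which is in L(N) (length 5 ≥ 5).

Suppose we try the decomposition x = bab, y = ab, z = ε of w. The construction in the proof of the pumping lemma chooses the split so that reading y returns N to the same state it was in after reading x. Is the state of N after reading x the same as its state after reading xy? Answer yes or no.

State sequence: q0 -b-> q0 -a-> q2 -b-> q3 -a-> q0 -b-> q0

After x (step 3): q3. After xy (step 5): q0.
They differ (q3 ≠ q0), so y is not a cycle from the state after x; this split is not the one the pumping-lemma construction produces, and pumping y need not keep the string in L(N).

no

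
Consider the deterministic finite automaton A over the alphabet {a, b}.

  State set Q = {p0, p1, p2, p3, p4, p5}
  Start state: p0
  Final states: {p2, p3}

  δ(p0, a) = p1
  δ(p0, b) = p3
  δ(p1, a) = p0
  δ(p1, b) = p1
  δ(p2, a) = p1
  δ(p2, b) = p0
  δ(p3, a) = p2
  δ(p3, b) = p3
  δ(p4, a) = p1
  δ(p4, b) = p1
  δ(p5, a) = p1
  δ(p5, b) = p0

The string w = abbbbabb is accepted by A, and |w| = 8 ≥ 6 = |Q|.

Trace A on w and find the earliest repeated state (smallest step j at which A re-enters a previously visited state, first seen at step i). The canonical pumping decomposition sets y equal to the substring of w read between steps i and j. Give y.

Run of A on w = a b b b b a b b:
  step 0: p0  (start)
  step 1: p1  (read a: p0→p1)
  step 2: p1  (read b: p1→p1)   ← first repeat (p1 seen earlier)
  step 3: p1  (read b: p1→p1)
  step 4: p1  (read b: p1→p1)
  step 5: p1  (read b: p1→p1)
  step 6: p0  (read a: p1→p0)
  step 7: p3  (read b: p0→p3)
  step 8: p3  (read b: p3→p3)

So i = 1, j = 2, giving x = w[0:1] = a, y = w[1:2] = b, z = w[2:8] = bbbabb.
Check: |xy| = 2 ≤ 6 and |y| = 1 ≥ 1. Reading y takes A from p1 back to p1, so every xyⁱz is accepted.

b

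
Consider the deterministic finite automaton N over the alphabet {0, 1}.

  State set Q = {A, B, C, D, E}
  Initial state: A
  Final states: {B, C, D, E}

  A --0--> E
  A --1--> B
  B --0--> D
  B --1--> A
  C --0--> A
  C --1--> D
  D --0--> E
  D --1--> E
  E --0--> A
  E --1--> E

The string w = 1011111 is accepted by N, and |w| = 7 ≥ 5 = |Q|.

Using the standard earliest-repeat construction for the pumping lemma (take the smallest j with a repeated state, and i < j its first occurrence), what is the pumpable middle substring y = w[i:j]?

State sequence: A -1-> B -0-> D -1-> E -1-> E -1-> E -1-> E -1-> E
First repeat at step 4: E was already visited.

So i = 3, j = 4, giving x = w[0:3] = 101, y = w[3:4] = 1, z = w[4:7] = 111.
Check: |xy| = 4 ≤ 5 and |y| = 1 ≥ 1. Reading y takes N from E back to E, so every xyⁱz is accepted.

1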